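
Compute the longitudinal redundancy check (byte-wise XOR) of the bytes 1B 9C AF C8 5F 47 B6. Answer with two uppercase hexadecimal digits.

XOR the bytes together:
  start with 0x1B
  0x1B ⊕ 0x9C = 0x87
  0x87 ⊕ 0xAF = 0x28
  0x28 ⊕ 0xC8 = 0xE0
  0xE0 ⊕ 0x5F = 0xBF
  0xBF ⊕ 0x47 = 0xF8
  0xF8 ⊕ 0xB6 = 0x4E

4E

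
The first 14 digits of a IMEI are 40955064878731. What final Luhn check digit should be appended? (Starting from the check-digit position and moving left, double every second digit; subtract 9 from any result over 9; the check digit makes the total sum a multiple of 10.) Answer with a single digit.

6

Partial digits right→left: 1 3 7 8 7 8 4 6 0 5 5 9 0 4
Double every second digit counting from the check-digit position (so the 1st, 3rd, 5th, ... of the partial from the right).
  doubled (with −9 where >9): 2 5 5 8 0 1 0 → sum 21
  kept as-is: 3 8 8 6 5 9 4 → sum 43
Total = 21 + 43 = 64.
Check digit = (10 − (64 mod 10)) mod 10 = 6.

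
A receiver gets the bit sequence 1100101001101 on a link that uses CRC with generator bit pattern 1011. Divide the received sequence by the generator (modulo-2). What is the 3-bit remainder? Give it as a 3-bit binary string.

Modulo-2 division of 1100101001101 by 1011:
  pos 0: 1100 XOR 1011 = 0111
  pos 1: 1111 XOR 1011 = 0100
  pos 2: 1000 XOR 1011 = 0011
  pos 4: 1110 XOR 1011 = 0101
  pos 5: 1010 XOR 1011 = 0001
  pos 8: 1110 XOR 1011 = 0101
  pos 9: 1011 XOR 1011 = 0000
Remainder = 000 (zero — the frame passes the CRC check).

000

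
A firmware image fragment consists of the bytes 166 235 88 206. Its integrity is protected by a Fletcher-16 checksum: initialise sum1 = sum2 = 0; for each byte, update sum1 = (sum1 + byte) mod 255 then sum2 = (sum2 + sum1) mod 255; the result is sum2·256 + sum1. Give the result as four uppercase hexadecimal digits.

DDB9

Running sums (mod 255):
  after byte 0 (166): sum1=166, sum2=166
  after byte 1 (235): sum1=146, sum2=57
  after byte 2 (88): sum1=234, sum2=36
  after byte 3 (206): sum1=185, sum2=221
Checksum = sum2·256 + sum1 = 221·256 + 185 = 56761 = 0xDDB9.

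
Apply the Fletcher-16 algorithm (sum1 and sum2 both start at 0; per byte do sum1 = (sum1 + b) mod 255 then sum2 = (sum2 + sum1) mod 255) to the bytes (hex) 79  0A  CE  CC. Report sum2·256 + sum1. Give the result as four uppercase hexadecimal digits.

6E1F

Running sums (mod 255):
  after byte 0 (79): sum1=121, sum2=121
  after byte 1 (0A): sum1=131, sum2=252
  after byte 2 (CE): sum1=82, sum2=79
  after byte 3 (CC): sum1=31, sum2=110
Checksum = sum2·256 + sum1 = 110·256 + 31 = 28191 = 0x6E1F.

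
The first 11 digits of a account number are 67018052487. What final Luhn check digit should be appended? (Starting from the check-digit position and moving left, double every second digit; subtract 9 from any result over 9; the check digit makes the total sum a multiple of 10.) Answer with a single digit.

8

Partial digits right→left: 7 8 4 2 5 0 8 1 0 7 6
Double every second digit counting from the check-digit position (so the 1st, 3rd, 5th, ... of the partial from the right).
  doubled (with −9 where >9): 5 8 1 7 0 3 → sum 24
  kept as-is: 8 2 0 1 7 → sum 18
Total = 24 + 18 = 42.
Check digit = (10 − (42 mod 10)) mod 10 = 8.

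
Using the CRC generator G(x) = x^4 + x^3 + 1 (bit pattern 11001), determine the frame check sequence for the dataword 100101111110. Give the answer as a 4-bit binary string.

Append 4 zeros: 1001011111100000. Divide by 11001 (XOR where the leading bit is 1):
  pos 0: 10010 XOR 11001 = 01011
  pos 1: 10111 XOR 11001 = 01110
  pos 2: 11101 XOR 11001 = 00100
  pos 4: 10011 XOR 11001 = 01010
  pos 5: 10101 XOR 11001 = 01100
  pos 6: 11001 XOR 11001 = 00000
Remainder (last 4 bits) = 0000. This is the CRC / FCS.

0000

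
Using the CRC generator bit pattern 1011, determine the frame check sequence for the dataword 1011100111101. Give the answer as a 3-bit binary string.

Append 3 zeros: 1011100111101000. Divide by 1011 (XOR where the leading bit is 1):
  pos 0: 1011 XOR 1011 = 0000
  pos 4: 1001 XOR 1011 = 0010
  pos 6: 1011 XOR 1011 = 0000
  pos 10: 1010 XOR 1011 = 0001
Remainder (last 3 bits) = 100. This is the CRC / FCS.

100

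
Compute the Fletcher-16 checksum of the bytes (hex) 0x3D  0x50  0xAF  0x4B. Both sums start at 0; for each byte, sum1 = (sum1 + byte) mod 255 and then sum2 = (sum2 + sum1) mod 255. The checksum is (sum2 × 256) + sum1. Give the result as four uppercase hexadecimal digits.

9088

Running sums (mod 255):
  after byte 0 (0x3D): sum1=61, sum2=61
  after byte 1 (0x50): sum1=141, sum2=202
  after byte 2 (0xAF): sum1=61, sum2=8
  after byte 3 (0x4B): sum1=136, sum2=144
Checksum = sum2·256 + sum1 = 144·256 + 136 = 37000 = 0x9088.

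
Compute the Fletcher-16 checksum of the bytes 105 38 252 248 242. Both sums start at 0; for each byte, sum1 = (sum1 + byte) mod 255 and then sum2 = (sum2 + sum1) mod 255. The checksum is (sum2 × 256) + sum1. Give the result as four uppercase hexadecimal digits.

8378

Running sums (mod 255):
  after byte 0 (105): sum1=105, sum2=105
  after byte 1 (38): sum1=143, sum2=248
  after byte 2 (252): sum1=140, sum2=133
  after byte 3 (248): sum1=133, sum2=11
  after byte 4 (242): sum1=120, sum2=131
Checksum = sum2·256 + sum1 = 131·256 + 120 = 33656 = 0x8378.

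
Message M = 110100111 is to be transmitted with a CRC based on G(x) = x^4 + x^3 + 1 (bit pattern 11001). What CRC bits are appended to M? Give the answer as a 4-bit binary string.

Append 4 zeros: 1101001110000. Divide by 11001 (XOR where the leading bit is 1):
  pos 0: 11010 XOR 11001 = 00011
  pos 3: 11011 XOR 11001 = 00010
  pos 6: 10100 XOR 11001 = 01101
  pos 7: 11010 XOR 11001 = 00011
Remainder (last 4 bits) = 0110. This is the CRC / FCS.

0110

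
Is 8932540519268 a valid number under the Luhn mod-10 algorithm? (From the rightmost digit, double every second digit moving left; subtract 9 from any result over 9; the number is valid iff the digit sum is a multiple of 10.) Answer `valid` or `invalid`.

From the right, keep odd positions and double even positions (subtract 9 from any doubled value over 9):
  doubled (positions 2,4,...): 3 9 1 8 4 9 → sum 34
  kept (positions 1,3,...): 8 2 1 0 5 3 8 → sum 27
Total = 61.
61 mod 10 = 1, so the number is invalid.

invalid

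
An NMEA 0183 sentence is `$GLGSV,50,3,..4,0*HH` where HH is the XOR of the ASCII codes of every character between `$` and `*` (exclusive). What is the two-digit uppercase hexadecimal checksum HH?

XOR the ASCII codes of the payload characters:
  'G' = 0x47 → acc = 0x47
  'L' = 0x4C → acc = 0x0B
  'G' = 0x47 → acc = 0x4C
  'S' = 0x53 → acc = 0x1F
  'V' = 0x56 → acc = 0x49
  ',' = 0x2C → acc = 0x65
  '5' = 0x35 → acc = 0x50
  '0' = 0x30 → acc = 0x60
  ',' = 0x2C → acc = 0x4C
  '3' = 0x33 → acc = 0x7F
  ',' = 0x2C → acc = 0x53
  '.' = 0x2E → acc = 0x7D
  '.' = 0x2E → acc = 0x53
  '4' = 0x34 → acc = 0x67
  ',' = 0x2C → acc = 0x4B
  '0' = 0x30 → acc = 0x7B
Checksum = 0x7B.

7B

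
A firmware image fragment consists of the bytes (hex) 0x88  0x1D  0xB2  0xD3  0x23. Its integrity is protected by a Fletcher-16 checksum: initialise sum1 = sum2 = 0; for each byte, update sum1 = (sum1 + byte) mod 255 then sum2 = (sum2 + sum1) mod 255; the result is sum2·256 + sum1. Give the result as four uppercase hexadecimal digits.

024F

Running sums (mod 255):
  after byte 0 (0x88): sum1=136, sum2=136
  after byte 1 (0x1D): sum1=165, sum2=46
  after byte 2 (0xB2): sum1=88, sum2=134
  after byte 3 (0xD3): sum1=44, sum2=178
  after byte 4 (0x23): sum1=79, sum2=2
Checksum = sum2·256 + sum1 = 2·256 + 79 = 591 = 0x024F.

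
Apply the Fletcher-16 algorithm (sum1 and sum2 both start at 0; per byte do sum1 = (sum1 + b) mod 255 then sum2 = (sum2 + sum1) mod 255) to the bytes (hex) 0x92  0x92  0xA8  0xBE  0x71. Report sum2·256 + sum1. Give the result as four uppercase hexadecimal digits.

10FD

Running sums (mod 255):
  after byte 0 (0x92): sum1=146, sum2=146
  after byte 1 (0x92): sum1=37, sum2=183
  after byte 2 (0xA8): sum1=205, sum2=133
  after byte 3 (0xBE): sum1=140, sum2=18
  after byte 4 (0x71): sum1=253, sum2=16
Checksum = sum2·256 + sum1 = 16·256 + 253 = 4349 = 0x10FD.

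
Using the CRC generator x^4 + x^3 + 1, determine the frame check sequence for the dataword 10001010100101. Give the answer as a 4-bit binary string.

Append 4 zeros: 100010101001010000. Divide by 11001 (XOR where the leading bit is 1):
  pos 0: 10001 XOR 11001 = 01000
  pos 1: 10000 XOR 11001 = 01001
  pos 2: 10011 XOR 11001 = 01010
  pos 3: 10100 XOR 11001 = 01101
  pos 4: 11011 XOR 11001 = 00010
  pos 7: 10001 XOR 11001 = 01000
  pos 8: 10000 XOR 11001 = 01001
  pos 9: 10011 XOR 11001 = 01010
  pos 10: 10100 XOR 11001 = 01101
  pos 11: 11010 XOR 11001 = 00011
Remainder (last 4 bits) = 1100. This is the CRC / FCS.

1100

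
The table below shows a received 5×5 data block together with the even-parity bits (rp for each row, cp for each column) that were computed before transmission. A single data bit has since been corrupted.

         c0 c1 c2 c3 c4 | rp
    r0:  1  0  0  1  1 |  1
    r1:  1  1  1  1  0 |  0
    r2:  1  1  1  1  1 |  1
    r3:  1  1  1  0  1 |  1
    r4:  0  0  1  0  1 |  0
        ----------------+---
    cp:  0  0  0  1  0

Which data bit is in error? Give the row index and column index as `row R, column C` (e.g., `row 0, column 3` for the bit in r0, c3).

Recompute each row's even parity and compare to rp:
  r0: data parity 1, sent rp 1 → ok
  r1: data parity 0, sent rp 0 → ok
  r2: data parity 1, sent rp 1 → ok
  r3: data parity 0, sent rp 1 → mismatch
  r4: data parity 0, sent rp 0 → ok
Recompute each column's even parity and compare to cp:
  c0: data parity 0, sent cp 0 → ok
  c1: data parity 1, sent cp 0 → mismatch
  c2: data parity 0, sent cp 0 → ok
  c3: data parity 1, sent cp 1 → ok
  c4: data parity 0, sent cp 0 → ok
Exactly one row (r3) and one column (c1) fail → the flipped bit is at their intersection.

row 3, column 1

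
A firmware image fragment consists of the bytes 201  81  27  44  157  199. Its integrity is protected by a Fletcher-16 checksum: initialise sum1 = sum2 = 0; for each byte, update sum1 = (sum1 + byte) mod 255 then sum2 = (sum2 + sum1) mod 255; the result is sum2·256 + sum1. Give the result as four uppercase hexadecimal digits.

45C7

Running sums (mod 255):
  after byte 0 (201): sum1=201, sum2=201
  after byte 1 (81): sum1=27, sum2=228
  after byte 2 (27): sum1=54, sum2=27
  after byte 3 (44): sum1=98, sum2=125
  after byte 4 (157): sum1=0, sum2=125
  after byte 5 (199): sum1=199, sum2=69
Checksum = sum2·256 + sum1 = 69·256 + 199 = 17863 = 0x45C7.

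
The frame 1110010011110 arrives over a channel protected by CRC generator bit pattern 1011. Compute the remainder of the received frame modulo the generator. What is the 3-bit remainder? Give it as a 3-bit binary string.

Modulo-2 division of 1110010011110 by 1011:
  pos 0: 1110 XOR 1011 = 0101
  pos 1: 1010 XOR 1011 = 0001
  pos 4: 1100 XOR 1011 = 0111
  pos 5: 1111 XOR 1011 = 0100
  pos 6: 1001 XOR 1011 = 0010
  pos 8: 1011 XOR 1011 = 0000
Remainder = 000 (zero — the frame passes the CRC check).

000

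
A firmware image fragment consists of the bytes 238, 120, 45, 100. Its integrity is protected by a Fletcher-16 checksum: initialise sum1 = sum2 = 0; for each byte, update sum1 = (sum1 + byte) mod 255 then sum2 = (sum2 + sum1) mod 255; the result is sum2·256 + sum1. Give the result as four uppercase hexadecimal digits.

E3F8

Running sums (mod 255):
  after byte 0 (238): sum1=238, sum2=238
  after byte 1 (120): sum1=103, sum2=86
  after byte 2 (45): sum1=148, sum2=234
  after byte 3 (100): sum1=248, sum2=227
Checksum = sum2·256 + sum1 = 227·256 + 248 = 58360 = 0xE3F8.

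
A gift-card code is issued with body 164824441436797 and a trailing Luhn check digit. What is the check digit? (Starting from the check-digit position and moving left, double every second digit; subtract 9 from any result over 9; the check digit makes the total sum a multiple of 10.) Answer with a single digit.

Partial digits right→left: 7 9 7 6 3 4 1 4 4 4 2 8 4 6 1
Double every second digit counting from the check-digit position (so the 1st, 3rd, 5th, ... of the partial from the right).
  doubled (with −9 where >9): 5 5 6 2 8 4 8 2 → sum 40
  kept as-is: 9 6 4 4 4 8 6 → sum 41
Total = 40 + 41 = 81.
Check digit = (10 − (81 mod 10)) mod 10 = 9.

9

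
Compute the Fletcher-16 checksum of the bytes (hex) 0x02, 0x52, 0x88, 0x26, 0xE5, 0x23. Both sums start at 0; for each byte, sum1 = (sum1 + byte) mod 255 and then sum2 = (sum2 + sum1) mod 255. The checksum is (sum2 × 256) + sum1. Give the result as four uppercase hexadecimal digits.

2B0C

Running sums (mod 255):
  after byte 0 (0x02): sum1=2, sum2=2
  after byte 1 (0x52): sum1=84, sum2=86
  after byte 2 (0x88): sum1=220, sum2=51
  after byte 3 (0x26): sum1=3, sum2=54
  after byte 4 (0xE5): sum1=232, sum2=31
  after byte 5 (0x23): sum1=12, sum2=43
Checksum = sum2·256 + sum1 = 43·256 + 12 = 11020 = 0x2B0C.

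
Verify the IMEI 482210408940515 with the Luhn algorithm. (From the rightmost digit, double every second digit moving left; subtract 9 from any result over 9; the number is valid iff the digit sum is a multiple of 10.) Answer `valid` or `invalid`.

From the right, keep odd positions and double even positions (subtract 9 from any doubled value over 9):
  doubled (positions 2,4,...): 2 0 9 0 0 4 7 → sum 22
  kept (positions 1,3,...): 5 5 4 8 4 1 2 4 → sum 33
Total = 55.
55 mod 10 = 5, so the number is invalid.

invalid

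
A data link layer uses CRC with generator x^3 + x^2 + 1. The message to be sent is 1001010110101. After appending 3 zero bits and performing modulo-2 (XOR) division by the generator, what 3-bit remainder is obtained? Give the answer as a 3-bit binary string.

Append 3 zeros: 1001010110101000. Divide by 1101 (XOR where the leading bit is 1):
  pos 0: 1001 XOR 1101 = 0100
  pos 1: 1000 XOR 1101 = 0101
  pos 2: 1011 XOR 1101 = 0110
  pos 3: 1100 XOR 1101 = 0001
  pos 6: 1110 XOR 1101 = 0011
  pos 8: 1110 XOR 1101 = 0011
  pos 10: 1110 XOR 1101 = 0011
  pos 12: 1100 XOR 1101 = 0001
Remainder (last 3 bits) = 001. This is the CRC / FCS.

001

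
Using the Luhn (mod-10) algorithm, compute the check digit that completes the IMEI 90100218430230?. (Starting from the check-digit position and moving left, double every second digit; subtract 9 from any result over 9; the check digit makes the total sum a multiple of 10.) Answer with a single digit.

1

Partial digits right→left: 0 3 2 0 3 4 8 1 2 0 0 1 0 9
Double every second digit counting from the check-digit position (so the 1st, 3rd, 5th, ... of the partial from the right).
  doubled (with −9 where >9): 0 4 6 7 4 0 0 → sum 21
  kept as-is: 3 0 4 1 0 1 9 → sum 18
Total = 21 + 18 = 39.
Check digit = (10 − (39 mod 10)) mod 10 = 1.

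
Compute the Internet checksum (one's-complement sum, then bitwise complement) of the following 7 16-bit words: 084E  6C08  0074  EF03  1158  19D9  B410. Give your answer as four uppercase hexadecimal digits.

BCEF

One's-complement addition (fold any carry out of bit 15 back into bit 0):
  0x084E + 0x6C08 = 0x07456
  0x7456 + 0x0074 = 0x074CA
  0x74CA + 0xEF03 = 0x163CD → wrap carry → 0x63CE
  0x63CE + 0x1158 = 0x07526
  0x7526 + 0x19D9 = 0x08EFF
  0x8EFF + 0xB410 = 0x1430F → wrap carry → 0x4310
One's-complement sum = 0x4310.
Checksum = ~0x4310 & 0xFFFF = 0xBCEF.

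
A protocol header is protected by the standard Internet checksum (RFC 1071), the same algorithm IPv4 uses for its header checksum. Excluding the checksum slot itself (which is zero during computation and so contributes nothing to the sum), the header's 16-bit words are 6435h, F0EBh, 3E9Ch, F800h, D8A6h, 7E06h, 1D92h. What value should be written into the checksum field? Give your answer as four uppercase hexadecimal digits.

0002

One's-complement addition (fold any carry out of bit 15 back into bit 0):
  0x6435 + 0xF0EB = 0x15520 → wrap carry → 0x5521
  0x5521 + 0x3E9C = 0x093BD
  0x93BD + 0xF800 = 0x18BBD → wrap carry → 0x8BBE
  0x8BBE + 0xD8A6 = 0x16464 → wrap carry → 0x6465
  0x6465 + 0x7E06 = 0x0E26B
  0xE26B + 0x1D92 = 0x0FFFD
One's-complement sum = 0xFFFD.
Checksum = ~0xFFFD & 0xFFFF = 0x0002.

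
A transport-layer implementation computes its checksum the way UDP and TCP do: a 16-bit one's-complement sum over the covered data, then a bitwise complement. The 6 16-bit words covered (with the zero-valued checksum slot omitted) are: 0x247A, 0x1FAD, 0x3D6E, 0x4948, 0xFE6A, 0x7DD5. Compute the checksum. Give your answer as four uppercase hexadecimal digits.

One's-complement addition (fold any carry out of bit 15 back into bit 0):
  0x247A + 0x1FAD = 0x04427
  0x4427 + 0x3D6E = 0x08195
  0x8195 + 0x4948 = 0x0CADD
  0xCADD + 0xFE6A = 0x1C947 → wrap carry → 0xC948
  0xC948 + 0x7DD5 = 0x1471D → wrap carry → 0x471E
One's-complement sum = 0x471E.
Checksum = ~0x471E & 0xFFFF = 0xB8E1.

B8E1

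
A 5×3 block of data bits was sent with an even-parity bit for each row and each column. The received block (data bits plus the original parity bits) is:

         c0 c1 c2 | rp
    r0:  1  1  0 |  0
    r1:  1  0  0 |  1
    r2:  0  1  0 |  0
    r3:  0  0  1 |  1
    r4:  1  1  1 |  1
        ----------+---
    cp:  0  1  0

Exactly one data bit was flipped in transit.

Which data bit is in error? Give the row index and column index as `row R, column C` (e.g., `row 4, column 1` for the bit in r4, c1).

row 2, column 0

Recompute each row's even parity and compare to rp:
  r0: data parity 0, sent rp 0 → ok
  r1: data parity 1, sent rp 1 → ok
  r2: data parity 1, sent rp 0 → mismatch
  r3: data parity 1, sent rp 1 → ok
  r4: data parity 1, sent rp 1 → ok
Recompute each column's even parity and compare to cp:
  c0: data parity 1, sent cp 0 → mismatch
  c1: data parity 1, sent cp 1 → ok
  c2: data parity 0, sent cp 0 → ok
Exactly one row (r2) and one column (c0) fail → the flipped bit is at their intersection.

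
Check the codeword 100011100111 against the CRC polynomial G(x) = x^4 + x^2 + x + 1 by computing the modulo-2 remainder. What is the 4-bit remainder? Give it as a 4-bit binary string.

0100

Modulo-2 division of 100011100111 by 10111:
  pos 0: 10001 XOR 10111 = 00110
  pos 2: 11011 XOR 10111 = 01100
  pos 3: 11000 XOR 10111 = 01111
  pos 4: 11110 XOR 10111 = 01001
  pos 5: 10011 XOR 10111 = 00100
  pos 7: 10011 XOR 10111 = 00100
Remainder = 0100 (nonzero — an error is detected).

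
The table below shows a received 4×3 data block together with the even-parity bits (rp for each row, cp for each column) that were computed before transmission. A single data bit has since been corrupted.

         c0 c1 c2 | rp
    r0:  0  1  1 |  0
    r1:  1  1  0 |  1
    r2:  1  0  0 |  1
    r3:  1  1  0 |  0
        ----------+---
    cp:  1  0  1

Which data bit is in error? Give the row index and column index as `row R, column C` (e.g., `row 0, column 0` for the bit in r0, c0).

Recompute each row's even parity and compare to rp:
  r0: data parity 0, sent rp 0 → ok
  r1: data parity 0, sent rp 1 → mismatch
  r2: data parity 1, sent rp 1 → ok
  r3: data parity 0, sent rp 0 → ok
Recompute each column's even parity and compare to cp:
  c0: data parity 1, sent cp 1 → ok
  c1: data parity 1, sent cp 0 → mismatch
  c2: data parity 1, sent cp 1 → ok
Exactly one row (r1) and one column (c1) fail → the flipped bit is at their intersection.

row 1, column 1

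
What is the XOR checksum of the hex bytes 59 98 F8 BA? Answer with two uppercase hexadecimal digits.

83

XOR the bytes together:
  start with 0x59
  0x59 ⊕ 0x98 = 0xC1
  0xC1 ⊕ 0xF8 = 0x39
  0x39 ⊕ 0xBA = 0x83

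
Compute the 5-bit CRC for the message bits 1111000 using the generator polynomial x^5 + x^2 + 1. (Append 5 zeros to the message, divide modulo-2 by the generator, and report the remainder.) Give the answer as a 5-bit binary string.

Append 5 zeros: 111100000000. Divide by 100101 (XOR where the leading bit is 1):
  pos 0: 111100 XOR 100101 = 011001
  pos 1: 110010 XOR 100101 = 010111
  pos 2: 101110 XOR 100101 = 001011
  pos 4: 101100 XOR 100101 = 001001
  pos 6: 100100 XOR 100101 = 000001
Remainder (last 5 bits) = 00001. This is the CRC / FCS.

00001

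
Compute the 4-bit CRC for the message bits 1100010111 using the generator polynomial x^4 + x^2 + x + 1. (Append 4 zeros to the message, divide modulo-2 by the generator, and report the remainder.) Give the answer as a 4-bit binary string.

0101

Append 4 zeros: 11000101110000. Divide by 10111 (XOR where the leading bit is 1):
  pos 0: 11000 XOR 10111 = 01111
  pos 1: 11111 XOR 10111 = 01000
  pos 2: 10000 XOR 10111 = 00111
  pos 4: 11111 XOR 10111 = 01000
  pos 5: 10001 XOR 10111 = 00110
  pos 7: 11000 XOR 10111 = 01111
  pos 8: 11110 XOR 10111 = 01001
  pos 9: 10010 XOR 10111 = 00101
Remainder (last 4 bits) = 0101. This is the CRC / FCS.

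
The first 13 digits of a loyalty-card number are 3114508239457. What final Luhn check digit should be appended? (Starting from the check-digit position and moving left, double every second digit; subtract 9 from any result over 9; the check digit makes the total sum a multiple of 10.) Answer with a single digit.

4

Partial digits right→left: 7 5 4 9 3 2 8 0 5 4 1 1 3
Double every second digit counting from the check-digit position (so the 1st, 3rd, 5th, ... of the partial from the right).
  doubled (with −9 where >9): 5 8 6 7 1 2 6 → sum 35
  kept as-is: 5 9 2 0 4 1 → sum 21
Total = 35 + 21 = 56.
Check digit = (10 − (56 mod 10)) mod 10 = 4.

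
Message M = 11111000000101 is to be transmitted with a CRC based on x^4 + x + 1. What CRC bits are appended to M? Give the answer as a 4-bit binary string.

Append 4 zeros: 111110000001010000. Divide by 10011 (XOR where the leading bit is 1):
  pos 0: 11111 XOR 10011 = 01100
  pos 1: 11000 XOR 10011 = 01011
  pos 2: 10110 XOR 10011 = 00101
  pos 4: 10100 XOR 10011 = 00111
  pos 6: 11100 XOR 10011 = 01111
  pos 7: 11111 XOR 10011 = 01100
  pos 8: 11000 XOR 10011 = 01011
  pos 9: 10111 XOR 10011 = 00100
  pos 11: 10000 XOR 10011 = 00011
Remainder (last 4 bits) = 1100. This is the CRC / FCS.

1100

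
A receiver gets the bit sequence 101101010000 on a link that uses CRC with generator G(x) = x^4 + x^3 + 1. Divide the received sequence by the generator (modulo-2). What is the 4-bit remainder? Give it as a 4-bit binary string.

Modulo-2 division of 101101010000 by 11001:
  pos 0: 10110 XOR 11001 = 01111
  pos 1: 11111 XOR 11001 = 00110
  pos 3: 11001 XOR 11001 = 00000
Remainder = 0000 (zero — the frame passes the CRC check).

0000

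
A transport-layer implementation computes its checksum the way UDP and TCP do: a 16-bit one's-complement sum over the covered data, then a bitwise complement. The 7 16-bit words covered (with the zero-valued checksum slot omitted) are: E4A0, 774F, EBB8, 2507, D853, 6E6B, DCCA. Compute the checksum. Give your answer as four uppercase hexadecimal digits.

One's-complement addition (fold any carry out of bit 15 back into bit 0):
  0xE4A0 + 0x774F = 0x15BEF → wrap carry → 0x5BF0
  0x5BF0 + 0xEBB8 = 0x147A8 → wrap carry → 0x47A9
  0x47A9 + 0x2507 = 0x06CB0
  0x6CB0 + 0xD853 = 0x14503 → wrap carry → 0x4504
  0x4504 + 0x6E6B = 0x0B36F
  0xB36F + 0xDCCA = 0x19039 → wrap carry → 0x903A
One's-complement sum = 0x903A.
Checksum = ~0x903A & 0xFFFF = 0x6FC5.

6FC5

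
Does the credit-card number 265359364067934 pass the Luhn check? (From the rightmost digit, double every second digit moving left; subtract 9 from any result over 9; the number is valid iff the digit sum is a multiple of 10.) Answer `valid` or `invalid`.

From the right, keep odd positions and double even positions (subtract 9 from any doubled value over 9):
  doubled (positions 2,4,...): 6 5 0 3 9 6 3 → sum 32
  kept (positions 1,3,...): 4 9 6 4 3 5 5 2 → sum 38
Total = 70.
70 mod 10 = 0, so the number is valid.

valid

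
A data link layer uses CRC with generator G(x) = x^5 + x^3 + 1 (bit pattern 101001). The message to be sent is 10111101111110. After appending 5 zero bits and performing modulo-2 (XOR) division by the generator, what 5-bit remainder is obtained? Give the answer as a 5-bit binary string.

Append 5 zeros: 1011110111111000000. Divide by 101001 (XOR where the leading bit is 1):
  pos 0: 101111 XOR 101001 = 000110
  pos 3: 110011 XOR 101001 = 011010
  pos 4: 110101 XOR 101001 = 011100
  pos 5: 111001 XOR 101001 = 010000
  pos 6: 100001 XOR 101001 = 001000
  pos 8: 100010 XOR 101001 = 001011
  pos 10: 101100 XOR 101001 = 000101
  pos 13: 101000 XOR 101001 = 000001
Remainder (last 5 bits) = 00001. This is the CRC / FCS.

00001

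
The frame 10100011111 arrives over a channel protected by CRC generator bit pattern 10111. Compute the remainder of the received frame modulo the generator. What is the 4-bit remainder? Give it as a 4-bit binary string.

Modulo-2 division of 10100011111 by 10111:
  pos 0: 10100 XOR 10111 = 00011
  pos 3: 11011 XOR 10111 = 01100
  pos 4: 11001 XOR 10111 = 01110
  pos 5: 11101 XOR 10111 = 01010
  pos 6: 10101 XOR 10111 = 00010
Remainder = 0010 (nonzero — an error is detected).

0010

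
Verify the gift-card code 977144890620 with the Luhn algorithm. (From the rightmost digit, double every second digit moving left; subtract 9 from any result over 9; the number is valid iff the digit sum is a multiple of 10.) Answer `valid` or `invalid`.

valid

From the right, keep odd positions and double even positions (subtract 9 from any doubled value over 9):
  doubled (positions 2,4,...): 4 0 7 8 5 9 → sum 33
  kept (positions 1,3,...): 0 6 9 4 1 7 → sum 27
Total = 60.
60 mod 10 = 0, so the number is valid.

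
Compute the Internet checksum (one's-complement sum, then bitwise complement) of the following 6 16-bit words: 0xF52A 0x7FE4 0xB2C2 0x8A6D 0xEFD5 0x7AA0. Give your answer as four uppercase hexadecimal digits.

One's-complement addition (fold any carry out of bit 15 back into bit 0):
  0xF52A + 0x7FE4 = 0x1750E → wrap carry → 0x750F
  0x750F + 0xB2C2 = 0x127D1 → wrap carry → 0x27D2
  0x27D2 + 0x8A6D = 0x0B23F
  0xB23F + 0xEFD5 = 0x1A214 → wrap carry → 0xA215
  0xA215 + 0x7AA0 = 0x11CB5 → wrap carry → 0x1CB6
One's-complement sum = 0x1CB6.
Checksum = ~0x1CB6 & 0xFFFF = 0xE349.

E349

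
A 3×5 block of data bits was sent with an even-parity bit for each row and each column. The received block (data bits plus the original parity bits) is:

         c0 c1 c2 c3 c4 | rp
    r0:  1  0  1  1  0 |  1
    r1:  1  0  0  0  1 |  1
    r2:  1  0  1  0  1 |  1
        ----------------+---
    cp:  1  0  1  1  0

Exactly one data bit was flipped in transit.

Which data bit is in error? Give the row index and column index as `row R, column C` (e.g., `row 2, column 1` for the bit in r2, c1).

Recompute each row's even parity and compare to rp:
  r0: data parity 1, sent rp 1 → ok
  r1: data parity 0, sent rp 1 → mismatch
  r2: data parity 1, sent rp 1 → ok
Recompute each column's even parity and compare to cp:
  c0: data parity 1, sent cp 1 → ok
  c1: data parity 0, sent cp 0 → ok
  c2: data parity 0, sent cp 1 → mismatch
  c3: data parity 1, sent cp 1 → ok
  c4: data parity 0, sent cp 0 → ok
Exactly one row (r1) and one column (c2) fail → the flipped bit is at their intersection.

row 1, column 2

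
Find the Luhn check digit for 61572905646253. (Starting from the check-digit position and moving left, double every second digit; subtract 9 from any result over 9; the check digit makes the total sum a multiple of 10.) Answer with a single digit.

5

Partial digits right→left: 3 5 2 6 4 6 5 0 9 2 7 5 1 6
Double every second digit counting from the check-digit position (so the 1st, 3rd, 5th, ... of the partial from the right).
  doubled (with −9 where >9): 6 4 8 1 9 5 2 → sum 35
  kept as-is: 5 6 6 0 2 5 6 → sum 30
Total = 35 + 30 = 65.
Check digit = (10 − (65 mod 10)) mod 10 = 5.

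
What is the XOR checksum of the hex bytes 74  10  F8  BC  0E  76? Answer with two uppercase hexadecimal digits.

XOR the bytes together:
  start with 0x74
  0x74 ⊕ 0x10 = 0x64
  0x64 ⊕ 0xF8 = 0x9C
  0x9C ⊕ 0xBC = 0x20
  0x20 ⊕ 0x0E = 0x2E
  0x2E ⊕ 0x76 = 0x58

58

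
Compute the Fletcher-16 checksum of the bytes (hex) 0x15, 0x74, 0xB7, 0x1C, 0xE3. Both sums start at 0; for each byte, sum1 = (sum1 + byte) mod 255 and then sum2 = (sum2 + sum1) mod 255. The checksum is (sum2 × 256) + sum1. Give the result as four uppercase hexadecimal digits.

7E41

Running sums (mod 255):
  after byte 0 (0x15): sum1=21, sum2=21
  after byte 1 (0x74): sum1=137, sum2=158
  after byte 2 (0xB7): sum1=65, sum2=223
  after byte 3 (0x1C): sum1=93, sum2=61
  after byte 4 (0xE3): sum1=65, sum2=126
Checksum = sum2·256 + sum1 = 126·256 + 65 = 32321 = 0x7E41.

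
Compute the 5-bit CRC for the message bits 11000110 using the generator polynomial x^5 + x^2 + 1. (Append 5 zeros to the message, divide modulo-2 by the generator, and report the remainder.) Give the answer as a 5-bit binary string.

10111

Append 5 zeros: 1100011000000. Divide by 100101 (XOR where the leading bit is 1):
  pos 0: 110001 XOR 100101 = 010100
  pos 1: 101001 XOR 100101 = 001100
  pos 3: 110000 XOR 100101 = 010101
  pos 4: 101010 XOR 100101 = 001111
  pos 6: 111100 XOR 100101 = 011001
  pos 7: 110010 XOR 100101 = 010111
Remainder (last 5 bits) = 10111. This is the CRC / FCS.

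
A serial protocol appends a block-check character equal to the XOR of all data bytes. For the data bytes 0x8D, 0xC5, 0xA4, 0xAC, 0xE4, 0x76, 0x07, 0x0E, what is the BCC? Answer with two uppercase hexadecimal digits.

DB

XOR the bytes together:
  start with 0x8D
  0x8D ⊕ 0xC5 = 0x48
  0x48 ⊕ 0xA4 = 0xEC
  0xEC ⊕ 0xAC = 0x40
  0x40 ⊕ 0xE4 = 0xA4
  0xA4 ⊕ 0x76 = 0xD2
  0xD2 ⊕ 0x07 = 0xD5
  0xD5 ⊕ 0x0E = 0xDB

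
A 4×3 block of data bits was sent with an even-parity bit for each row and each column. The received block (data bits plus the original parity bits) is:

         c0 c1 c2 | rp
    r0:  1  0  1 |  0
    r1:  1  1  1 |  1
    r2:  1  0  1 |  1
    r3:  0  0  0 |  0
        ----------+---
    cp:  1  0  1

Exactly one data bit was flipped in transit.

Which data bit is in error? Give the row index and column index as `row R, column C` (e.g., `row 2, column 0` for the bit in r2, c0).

Recompute each row's even parity and compare to rp:
  r0: data parity 0, sent rp 0 → ok
  r1: data parity 1, sent rp 1 → ok
  r2: data parity 0, sent rp 1 → mismatch
  r3: data parity 0, sent rp 0 → ok
Recompute each column's even parity and compare to cp:
  c0: data parity 1, sent cp 1 → ok
  c1: data parity 1, sent cp 0 → mismatch
  c2: data parity 1, sent cp 1 → ok
Exactly one row (r2) and one column (c1) fail → the flipped bit is at their intersection.

row 2, column 1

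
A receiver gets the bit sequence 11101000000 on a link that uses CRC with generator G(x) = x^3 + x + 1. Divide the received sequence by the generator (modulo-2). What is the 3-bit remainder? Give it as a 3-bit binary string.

Modulo-2 division of 11101000000 by 1011:
  pos 0: 1110 XOR 1011 = 0101
  pos 1: 1011 XOR 1011 = 0000
Remainder = 000 (zero — the frame passes the CRC check).

000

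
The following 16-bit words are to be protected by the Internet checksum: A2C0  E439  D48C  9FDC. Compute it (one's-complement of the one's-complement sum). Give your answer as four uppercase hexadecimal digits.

One's-complement addition (fold any carry out of bit 15 back into bit 0):
  0xA2C0 + 0xE439 = 0x186F9 → wrap carry → 0x86FA
  0x86FA + 0xD48C = 0x15B86 → wrap carry → 0x5B87
  0x5B87 + 0x9FDC = 0x0FB63
One's-complement sum = 0xFB63.
Checksum = ~0xFB63 & 0xFFFF = 0x049C.

049C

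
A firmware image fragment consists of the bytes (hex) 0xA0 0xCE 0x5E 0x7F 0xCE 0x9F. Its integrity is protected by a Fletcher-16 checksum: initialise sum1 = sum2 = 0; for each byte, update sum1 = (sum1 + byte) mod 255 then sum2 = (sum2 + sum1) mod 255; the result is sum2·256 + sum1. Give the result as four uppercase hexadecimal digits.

Running sums (mod 255):
  after byte 0 (0xA0): sum1=160, sum2=160
  after byte 1 (0xCE): sum1=111, sum2=16
  after byte 2 (0x5E): sum1=205, sum2=221
  after byte 3 (0x7F): sum1=77, sum2=43
  after byte 4 (0xCE): sum1=28, sum2=71
  after byte 5 (0x9F): sum1=187, sum2=3
Checksum = sum2·256 + sum1 = 3·256 + 187 = 955 = 0x03BB.

03BB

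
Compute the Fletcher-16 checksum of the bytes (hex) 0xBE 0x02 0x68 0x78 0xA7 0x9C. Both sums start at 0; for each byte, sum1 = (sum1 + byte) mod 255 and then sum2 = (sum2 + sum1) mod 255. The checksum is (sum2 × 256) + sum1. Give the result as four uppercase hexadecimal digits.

79E5

Running sums (mod 255):
  after byte 0 (0xBE): sum1=190, sum2=190
  after byte 1 (0x02): sum1=192, sum2=127
  after byte 2 (0x68): sum1=41, sum2=168
  after byte 3 (0x78): sum1=161, sum2=74
  after byte 4 (0xA7): sum1=73, sum2=147
  after byte 5 (0x9C): sum1=229, sum2=121
Checksum = sum2·256 + sum1 = 121·256 + 229 = 31205 = 0x79E5.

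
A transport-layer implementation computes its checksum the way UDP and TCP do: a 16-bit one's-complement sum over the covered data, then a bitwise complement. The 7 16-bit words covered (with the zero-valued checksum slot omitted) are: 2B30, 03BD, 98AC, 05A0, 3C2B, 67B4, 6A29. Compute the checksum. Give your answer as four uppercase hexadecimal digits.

24BD

One's-complement addition (fold any carry out of bit 15 back into bit 0):
  0x2B30 + 0x03BD = 0x02EED
  0x2EED + 0x98AC = 0x0C799
  0xC799 + 0x05A0 = 0x0CD39
  0xCD39 + 0x3C2B = 0x10964 → wrap carry → 0x0965
  0x0965 + 0x67B4 = 0x07119
  0x7119 + 0x6A29 = 0x0DB42
One's-complement sum = 0xDB42.
Checksum = ~0xDB42 & 0xFFFF = 0x24BD.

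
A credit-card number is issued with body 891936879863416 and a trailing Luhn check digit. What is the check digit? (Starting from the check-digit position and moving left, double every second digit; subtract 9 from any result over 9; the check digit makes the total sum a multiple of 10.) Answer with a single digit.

Partial digits right→left: 6 1 4 3 6 8 9 7 8 6 3 9 1 9 8
Double every second digit counting from the check-digit position (so the 1st, 3rd, 5th, ... of the partial from the right).
  doubled (with −9 where >9): 3 8 3 9 7 6 2 7 → sum 45
  kept as-is: 1 3 8 7 6 9 9 → sum 43
Total = 45 + 43 = 88.
Check digit = (10 − (88 mod 10)) mod 10 = 2.

2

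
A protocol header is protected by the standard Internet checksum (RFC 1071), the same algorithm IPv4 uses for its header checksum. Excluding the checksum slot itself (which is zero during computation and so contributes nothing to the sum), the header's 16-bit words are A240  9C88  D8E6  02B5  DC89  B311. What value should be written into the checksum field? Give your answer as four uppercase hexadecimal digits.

55FF

One's-complement addition (fold any carry out of bit 15 back into bit 0):
  0xA240 + 0x9C88 = 0x13EC8 → wrap carry → 0x3EC9
  0x3EC9 + 0xD8E6 = 0x117AF → wrap carry → 0x17B0
  0x17B0 + 0x02B5 = 0x01A65
  0x1A65 + 0xDC89 = 0x0F6EE
  0xF6EE + 0xB311 = 0x1A9FF → wrap carry → 0xAA00
One's-complement sum = 0xAA00.
Checksum = ~0xAA00 & 0xFFFF = 0x55FF.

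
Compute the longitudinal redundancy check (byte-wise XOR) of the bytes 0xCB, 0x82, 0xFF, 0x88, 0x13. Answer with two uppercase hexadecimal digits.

XOR the bytes together:
  start with 0xCB
  0xCB ⊕ 0x82 = 0x49
  0x49 ⊕ 0xFF = 0xB6
  0xB6 ⊕ 0x88 = 0x3E
  0x3E ⊕ 0x13 = 0x2D

2D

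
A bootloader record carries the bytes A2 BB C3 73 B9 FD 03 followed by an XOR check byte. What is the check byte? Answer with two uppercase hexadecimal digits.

EE

XOR the bytes together:
  start with 0xA2
  0xA2 ⊕ 0xBB = 0x19
  0x19 ⊕ 0xC3 = 0xDA
  0xDA ⊕ 0x73 = 0xA9
  0xA9 ⊕ 0xB9 = 0x10
  0x10 ⊕ 0xFD = 0xED
  0xED ⊕ 0x03 = 0xEE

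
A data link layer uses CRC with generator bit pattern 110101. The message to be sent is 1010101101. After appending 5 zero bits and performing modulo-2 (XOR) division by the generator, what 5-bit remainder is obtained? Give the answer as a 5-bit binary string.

01001

Append 5 zeros: 101010110100000. Divide by 110101 (XOR where the leading bit is 1):
  pos 0: 101010 XOR 110101 = 011111
  pos 1: 111111 XOR 110101 = 001010
  pos 3: 101010 XOR 110101 = 011111
  pos 4: 111111 XOR 110101 = 001010
  pos 6: 101000 XOR 110101 = 011101
  pos 7: 111010 XOR 110101 = 001111
  pos 9: 111100 XOR 110101 = 001001
Remainder (last 5 bits) = 01001. This is the CRC / FCS.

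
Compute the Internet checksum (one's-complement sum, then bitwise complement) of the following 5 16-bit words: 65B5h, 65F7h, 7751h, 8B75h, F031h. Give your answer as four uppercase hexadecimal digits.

One's-complement addition (fold any carry out of bit 15 back into bit 0):
  0x65B5 + 0x65F7 = 0x0CBAC
  0xCBAC + 0x7751 = 0x142FD → wrap carry → 0x42FE
  0x42FE + 0x8B75 = 0x0CE73
  0xCE73 + 0xF031 = 0x1BEA4 → wrap carry → 0xBEA5
One's-complement sum = 0xBEA5.
Checksum = ~0xBEA5 & 0xFFFF = 0x415A.

415A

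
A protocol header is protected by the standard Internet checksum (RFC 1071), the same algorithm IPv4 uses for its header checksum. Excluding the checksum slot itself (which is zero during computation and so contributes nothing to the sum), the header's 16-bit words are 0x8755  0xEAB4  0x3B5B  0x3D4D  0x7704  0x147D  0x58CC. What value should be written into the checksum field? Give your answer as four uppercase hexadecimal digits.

One's-complement addition (fold any carry out of bit 15 back into bit 0):
  0x8755 + 0xEAB4 = 0x17209 → wrap carry → 0x720A
  0x720A + 0x3B5B = 0x0AD65
  0xAD65 + 0x3D4D = 0x0EAB2
  0xEAB2 + 0x7704 = 0x161B6 → wrap carry → 0x61B7
  0x61B7 + 0x147D = 0x07634
  0x7634 + 0x58CC = 0x0CF00
One's-complement sum = 0xCF00.
Checksum = ~0xCF00 & 0xFFFF = 0x30FF.

30FF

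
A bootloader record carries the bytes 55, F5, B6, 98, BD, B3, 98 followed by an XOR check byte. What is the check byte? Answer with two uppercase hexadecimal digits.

XOR the bytes together:
  start with 0x55
  0x55 ⊕ 0xF5 = 0xA0
  0xA0 ⊕ 0xB6 = 0x16
  0x16 ⊕ 0x98 = 0x8E
  0x8E ⊕ 0xBD = 0x33
  0x33 ⊕ 0xB3 = 0x80
  0x80 ⊕ 0x98 = 0x18

18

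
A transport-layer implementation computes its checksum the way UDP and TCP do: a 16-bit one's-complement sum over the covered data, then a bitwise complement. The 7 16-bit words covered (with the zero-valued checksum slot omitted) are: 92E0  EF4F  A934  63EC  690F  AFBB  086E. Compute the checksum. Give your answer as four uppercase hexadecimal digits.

One's-complement addition (fold any carry out of bit 15 back into bit 0):
  0x92E0 + 0xEF4F = 0x1822F → wrap carry → 0x8230
  0x8230 + 0xA934 = 0x12B64 → wrap carry → 0x2B65
  0x2B65 + 0x63EC = 0x08F51
  0x8F51 + 0x690F = 0x0F860
  0xF860 + 0xAFBB = 0x1A81B → wrap carry → 0xA81C
  0xA81C + 0x086E = 0x0B08A
One's-complement sum = 0xB08A.
Checksum = ~0xB08A & 0xFFFF = 0x4F75.

4F75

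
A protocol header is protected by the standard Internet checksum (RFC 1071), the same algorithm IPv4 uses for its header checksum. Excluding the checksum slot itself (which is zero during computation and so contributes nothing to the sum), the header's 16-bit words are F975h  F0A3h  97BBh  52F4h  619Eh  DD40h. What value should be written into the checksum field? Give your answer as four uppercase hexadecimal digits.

EC56

One's-complement addition (fold any carry out of bit 15 back into bit 0):
  0xF975 + 0xF0A3 = 0x1EA18 → wrap carry → 0xEA19
  0xEA19 + 0x97BB = 0x181D4 → wrap carry → 0x81D5
  0x81D5 + 0x52F4 = 0x0D4C9
  0xD4C9 + 0x619E = 0x13667 → wrap carry → 0x3668
  0x3668 + 0xDD40 = 0x113A8 → wrap carry → 0x13A9
One's-complement sum = 0x13A9.
Checksum = ~0x13A9 & 0xFFFF = 0xEC56.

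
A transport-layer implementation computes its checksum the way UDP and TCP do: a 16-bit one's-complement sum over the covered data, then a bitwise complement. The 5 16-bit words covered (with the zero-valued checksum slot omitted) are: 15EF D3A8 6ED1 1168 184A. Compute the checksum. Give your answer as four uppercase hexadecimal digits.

One's-complement addition (fold any carry out of bit 15 back into bit 0):
  0x15EF + 0xD3A8 = 0x0E997
  0xE997 + 0x6ED1 = 0x15868 → wrap carry → 0x5869
  0x5869 + 0x1168 = 0x069D1
  0x69D1 + 0x184A = 0x0821B
One's-complement sum = 0x821B.
Checksum = ~0x821B & 0xFFFF = 0x7DE4.

7DE4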